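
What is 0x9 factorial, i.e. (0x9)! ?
Convert 0x9 (hexadecimal) → 9 (decimal)
Compute 9! = 362880
362880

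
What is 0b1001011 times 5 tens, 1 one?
Convert 0b1001011 (binary) → 64 + 8 + 2 + 1 = 75 (decimal)
Convert 5 tens, 1 one (place-value notation) → 5×10 + 1 = 51 (decimal)
Compute 75 × 51 = 3825
3825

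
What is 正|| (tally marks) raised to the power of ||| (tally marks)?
Convert 正|| (tally marks) → 5 + 2 = 7 (decimal)
Convert ||| (tally marks) → 3 (decimal)
Compute 7 ^ 3 = 343
343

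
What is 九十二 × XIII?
Convert 九十二 (Chinese numeral) → 9×10 + 2 = 92 (decimal)
Convert XIII (Roman numeral) → 10 + 1 + 1 + 1 = 13 (decimal)
Compute 92 × 13 = 1196
1196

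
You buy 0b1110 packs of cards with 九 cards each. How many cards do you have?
Convert 九 (Chinese numeral) → 9 (decimal)
Convert 0b1110 (binary) → 8 + 4 + 2 = 14 (decimal)
Compute 9 × 14 = 126
126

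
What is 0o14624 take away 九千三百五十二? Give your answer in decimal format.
Convert 0o14624 (octal) → 1×4096 + 4×512 + 6×64 + 2×8 + 4 = 6548 (decimal)
Convert 九千三百五十二 (Chinese numeral) → 9×1000 + 3×100 + 5×10 + 2 = 9352 (decimal)
Compute 6548 - 9352 = -2804
-2804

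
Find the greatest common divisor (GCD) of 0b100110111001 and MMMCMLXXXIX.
Convert 0b100110111001 (binary) → 2048 + 256 + 128 + 32 + 16 + 8 + 1 = 2489 (decimal)
Convert MMMCMLXXXIX (Roman numeral) → 1000 + 1000 + 1000 + 900 + 50 + 10 + 10 + 10 + 9 = 3989 (decimal)
Compute gcd(2489, 3989) = 1
1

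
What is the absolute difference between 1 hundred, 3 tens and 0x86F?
Convert 1 hundred, 3 tens (place-value notation) → 1×100 + 3×10 = 130 (decimal)
Convert 0x86F (hexadecimal) → 8×256 + 6×16 + 15 = 2159 (decimal)
Compute |130 - 2159| = 2029
2029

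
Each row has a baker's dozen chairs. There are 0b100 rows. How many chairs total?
Convert a baker's dozen (colloquial) → 13 (decimal)
Convert 0b100 (binary) → 4 (decimal)
Compute 13 × 4 = 52
52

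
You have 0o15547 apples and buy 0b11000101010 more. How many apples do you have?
Convert 0o15547 (octal) → 1×4096 + 5×512 + 5×64 + 4×8 + 7 = 7015 (decimal)
Convert 0b11000101010 (binary) → 1024 + 512 + 32 + 8 + 2 = 1578 (decimal)
Compute 7015 + 1578 = 8593
8593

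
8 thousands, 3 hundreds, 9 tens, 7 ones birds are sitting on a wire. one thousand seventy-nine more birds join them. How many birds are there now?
Convert 8 thousands, 3 hundreds, 9 tens, 7 ones (place-value notation) → 8×1000 + 3×100 + 9×10 + 7 = 8397 (decimal)
Convert one thousand seventy-nine (English words) → 1×1000 + 79 = 1079 (decimal)
Compute 8397 + 1079 = 9476
9476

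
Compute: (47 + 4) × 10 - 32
Parentheses first: 47 + 4 = 51
Multiply: 51 × 10 = 510
Subtract: 510 - 32 = 478
478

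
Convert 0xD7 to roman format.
Convert 0xD7 (hexadecimal) → 13×16 + 7 = 215 (decimal)
Convert 215 (decimal) → 215 = 100 + 100 + 10 + 5 → CCXV (Roman numeral)
CCXV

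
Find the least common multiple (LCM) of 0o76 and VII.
Convert 0o76 (octal) → 7×8 + 6 = 62 (decimal)
Convert VII (Roman numeral) → 5 + 1 + 1 = 7 (decimal)
Compute lcm(62, 7) = 434
434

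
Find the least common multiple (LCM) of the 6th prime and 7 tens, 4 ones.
Convert the 6th prime (prime index) → 13 (decimal)
Convert 7 tens, 4 ones (place-value notation) → 7×10 + 4 = 74 (decimal)
Compute lcm(13, 74) = 962
962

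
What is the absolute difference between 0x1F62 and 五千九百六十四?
Convert 0x1F62 (hexadecimal) → 1×4096 + 15×256 + 6×16 + 2 = 8034 (decimal)
Convert 五千九百六十四 (Chinese numeral) → 5×1000 + 9×100 + 6×10 + 4 = 5964 (decimal)
Compute |8034 - 5964| = 2070
2070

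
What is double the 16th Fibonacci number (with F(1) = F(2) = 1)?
The 16th Fibonacci number (with F(1) = F(2) = 1) = 987
Compute 987 × 2 = 1974
1974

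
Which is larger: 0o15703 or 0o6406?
Convert 0o15703 (octal) → 1×4096 + 5×512 + 7×64 + 3 = 7107 (decimal)
Convert 0o6406 (octal) → 6×512 + 4×64 + 6 = 3334 (decimal)
Compare 7107 vs 3334: larger = 7107
7107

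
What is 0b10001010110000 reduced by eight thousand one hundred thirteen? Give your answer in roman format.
Convert 0b10001010110000 (binary) → 8192 + 512 + 128 + 32 + 16 = 8880 (decimal)
Convert eight thousand one hundred thirteen (English words) → 8×1000 + 1×100 + 13 = 8113 (decimal)
Compute 8880 - 8113 = 767
Convert 767 (decimal) → 767 = 500 + 100 + 100 + 50 + 10 + 5 + 1 + 1 → DCCLXVII (Roman numeral)
DCCLXVII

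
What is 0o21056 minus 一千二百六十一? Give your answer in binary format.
Convert 0o21056 (octal) → 2×4096 + 1×512 + 5×8 + 6 = 8750 (decimal)
Convert 一千二百六十一 (Chinese numeral) → 1×1000 + 2×100 + 6×10 + 1 = 1261 (decimal)
Compute 8750 - 1261 = 7489
Convert 7489 (decimal) → 7489 = 4096 + 2048 + 1024 + 256 + 64 + 1 → 0b1110101000001 (binary)
0b1110101000001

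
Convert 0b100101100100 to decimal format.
Convert 0b100101100100 (binary) → 2048 + 256 + 64 + 32 + 4 = 2404 (decimal)
2404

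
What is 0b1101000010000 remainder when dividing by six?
Convert 0b1101000010000 (binary) → 4096 + 2048 + 512 + 16 = 6672 (decimal)
Convert six (English words) → 6 (decimal)
Compute 6672 mod 6 = 0
0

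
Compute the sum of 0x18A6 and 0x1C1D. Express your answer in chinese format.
Convert 0x18A6 (hexadecimal) → 1×4096 + 8×256 + 10×16 + 6 = 6310 (decimal)
Convert 0x1C1D (hexadecimal) → 1×4096 + 12×256 + 1×16 + 13 = 7197 (decimal)
Compute 6310 + 7197 = 13507
Convert 13507 (decimal) → 13507 = 1×10000 + 3×1000 + 5×100 + 7 → 一万三千五百零七 (Chinese numeral)
一万三千五百零七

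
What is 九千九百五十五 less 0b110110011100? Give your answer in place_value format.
Convert 九千九百五十五 (Chinese numeral) → 9×1000 + 9×100 + 5×10 + 5 = 9955 (decimal)
Convert 0b110110011100 (binary) → 2048 + 1024 + 256 + 128 + 16 + 8 + 4 = 3484 (decimal)
Compute 9955 - 3484 = 6471
Convert 6471 (decimal) → 6471 = 6×1000 + 4×100 + 7×10 + 1 → 6 thousands, 4 hundreds, 7 tens, 1 one (place-value notation)
6 thousands, 4 hundreds, 7 tens, 1 one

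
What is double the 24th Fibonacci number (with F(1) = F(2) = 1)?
The 24th Fibonacci number (with F(1) = F(2) = 1) = 46368
Compute 46368 × 2 = 92736
92736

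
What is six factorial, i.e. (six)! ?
Convert six (English words) → 6 (decimal)
Compute 6! = 720
720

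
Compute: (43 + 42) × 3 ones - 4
Convert 3 ones (place-value notation) → 3 (decimal)
Expression in decimal: (43 + 42) × 3 - 4
Parentheses first: 43 + 42 = 85
Multiply: 85 × 3 = 255
Subtract: 255 - 4 = 251
251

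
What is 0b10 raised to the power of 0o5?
Convert 0b10 (binary) → 2 (decimal)
Convert 0o5 (octal) → 5 (decimal)
Compute 2 ^ 5 = 32
32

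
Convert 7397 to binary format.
Convert 7397 (decimal) → 7397 = 4096 + 2048 + 1024 + 128 + 64 + 32 + 4 + 1 → 0b1110011100101 (binary)
0b1110011100101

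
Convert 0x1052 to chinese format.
Convert 0x1052 (hexadecimal) → 1×4096 + 5×16 + 2 = 4178 (decimal)
Convert 4178 (decimal) → 4178 = 4×1000 + 1×100 + 7×10 + 8 → 四千一百七十八 (Chinese numeral)
四千一百七十八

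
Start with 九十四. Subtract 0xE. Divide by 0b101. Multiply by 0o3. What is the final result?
Convert 九十四 (Chinese numeral) → 9×10 + 4 = 94 (decimal)
Start: 94
Convert 0xE (hexadecimal) → 14 (decimal)
94 - 14 = 80
Convert 0b101 (binary) → 4 + 1 = 5 (decimal)
80 ÷ 5 = 16
Convert 0o3 (octal) → 3 (decimal)
16 × 3 = 48
48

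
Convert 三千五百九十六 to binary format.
Convert 三千五百九十六 (Chinese numeral) → 3×1000 + 5×100 + 9×10 + 6 = 3596 (decimal)
Convert 3596 (decimal) → 3596 = 2048 + 1024 + 512 + 8 + 4 → 0b111000001100 (binary)
0b111000001100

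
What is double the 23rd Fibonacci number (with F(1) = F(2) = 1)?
The 23rd Fibonacci number (with F(1) = F(2) = 1) = 28657
Compute 28657 × 2 = 57314
57314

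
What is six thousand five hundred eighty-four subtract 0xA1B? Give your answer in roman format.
Convert six thousand five hundred eighty-four (English words) → 6×1000 + 5×100 + 84 = 6584 (decimal)
Convert 0xA1B (hexadecimal) → 10×256 + 1×16 + 11 = 2587 (decimal)
Compute 6584 - 2587 = 3997
Convert 3997 (decimal) → 3997 = 1000 + 1000 + 1000 + 900 + 90 + 5 + 1 + 1 → MMMCMXCVII (Roman numeral)
MMMCMXCVII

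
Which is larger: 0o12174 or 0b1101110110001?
Convert 0o12174 (octal) → 1×4096 + 2×512 + 1×64 + 7×8 + 4 = 5244 (decimal)
Convert 0b1101110110001 (binary) → 4096 + 2048 + 512 + 256 + 128 + 32 + 16 + 1 = 7089 (decimal)
Compare 5244 vs 7089: larger = 7089
7089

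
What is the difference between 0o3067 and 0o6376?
Convert 0o3067 (octal) → 3×512 + 6×8 + 7 = 1591 (decimal)
Convert 0o6376 (octal) → 6×512 + 3×64 + 7×8 + 6 = 3326 (decimal)
Difference: |1591 - 3326| = 1735
1735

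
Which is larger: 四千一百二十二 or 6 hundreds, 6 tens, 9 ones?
Convert 四千一百二十二 (Chinese numeral) → 4×1000 + 1×100 + 2×10 + 2 = 4122 (decimal)
Convert 6 hundreds, 6 tens, 9 ones (place-value notation) → 6×100 + 6×10 + 9 = 669 (decimal)
Compare 4122 vs 669: larger = 4122
4122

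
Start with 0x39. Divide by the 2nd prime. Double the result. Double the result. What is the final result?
Convert 0x39 (hexadecimal) → 3×16 + 9 = 57 (decimal)
Start: 57
Convert the 2nd prime (prime index) → 3 (decimal)
57 ÷ 3 = 19
19 × 2 = 38
38 × 2 = 76
76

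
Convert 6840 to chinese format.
Convert 6840 (decimal) → 6840 = 6×1000 + 8×100 + 4×10 → 六千八百四十 (Chinese numeral)
六千八百四十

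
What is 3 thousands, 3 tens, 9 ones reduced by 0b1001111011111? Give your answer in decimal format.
Convert 3 thousands, 3 tens, 9 ones (place-value notation) → 3×1000 + 3×10 + 9 = 3039 (decimal)
Convert 0b1001111011111 (binary) → 4096 + 512 + 256 + 128 + 64 + 16 + 8 + 4 + 2 + 1 = 5087 (decimal)
Compute 3039 - 5087 = -2048
-2048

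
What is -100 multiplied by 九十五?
Convert 九十五 (Chinese numeral) → 9×10 + 5 = 95 (decimal)
Compute -100 × 95 = -9500
-9500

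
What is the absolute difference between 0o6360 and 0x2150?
Convert 0o6360 (octal) → 6×512 + 3×64 + 6×8 = 3312 (decimal)
Convert 0x2150 (hexadecimal) → 2×4096 + 1×256 + 5×16 = 8528 (decimal)
Compute |3312 - 8528| = 5216
5216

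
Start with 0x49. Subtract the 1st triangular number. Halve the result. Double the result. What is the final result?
Convert 0x49 (hexadecimal) → 4×16 + 9 = 73 (decimal)
Start: 73
Convert the 1st triangular number (triangular index) → 1×2/2 = 1 (decimal)
73 - 1 = 72
72 ÷ 2 = 36
36 × 2 = 72
72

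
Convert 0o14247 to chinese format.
Convert 0o14247 (octal) → 1×4096 + 4×512 + 2×64 + 4×8 + 7 = 6311 (decimal)
Convert 6311 (decimal) → 6311 = 6×1000 + 3×100 + 1×10 + 1 → 六千三百一十一 (Chinese numeral)
六千三百一十一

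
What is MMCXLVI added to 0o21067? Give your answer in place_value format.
Convert MMCXLVI (Roman numeral) → 1000 + 1000 + 100 + 40 + 5 + 1 = 2146 (decimal)
Convert 0o21067 (octal) → 2×4096 + 1×512 + 6×8 + 7 = 8759 (decimal)
Compute 2146 + 8759 = 10905
Convert 10905 (decimal) → 10905 = 10×1000 + 9×100 + 5 → 10 thousands, 9 hundreds, 5 ones (place-value notation)
10 thousands, 9 hundreds, 5 ones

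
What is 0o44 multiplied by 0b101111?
Convert 0o44 (octal) → 4×8 + 4 = 36 (decimal)
Convert 0b101111 (binary) → 32 + 8 + 4 + 2 + 1 = 47 (decimal)
Compute 36 × 47 = 1692
1692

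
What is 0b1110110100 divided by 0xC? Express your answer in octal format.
Convert 0b1110110100 (binary) → 512 + 256 + 128 + 32 + 16 + 4 = 948 (decimal)
Convert 0xC (hexadecimal) → 12 (decimal)
Compute 948 ÷ 12 = 79
Convert 79 (decimal) → 79 = 1×64 + 1×8 + 7 → 0o117 (octal)
0o117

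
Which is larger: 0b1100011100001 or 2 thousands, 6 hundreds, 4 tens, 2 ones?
Convert 0b1100011100001 (binary) → 4096 + 2048 + 128 + 64 + 32 + 1 = 6369 (decimal)
Convert 2 thousands, 6 hundreds, 4 tens, 2 ones (place-value notation) → 2×1000 + 6×100 + 4×10 + 2 = 2642 (decimal)
Compare 6369 vs 2642: larger = 6369
6369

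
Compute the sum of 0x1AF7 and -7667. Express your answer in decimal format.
Convert 0x1AF7 (hexadecimal) → 1×4096 + 10×256 + 15×16 + 7 = 6903 (decimal)
Compute 6903 + -7667 = -764
-764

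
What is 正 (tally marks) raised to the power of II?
Convert 正 (tally marks) → 5 (decimal)
Convert II (Roman numeral) → 1 + 1 = 2 (decimal)
Compute 5 ^ 2 = 25
25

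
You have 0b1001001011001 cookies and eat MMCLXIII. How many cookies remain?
Convert 0b1001001011001 (binary) → 4096 + 512 + 64 + 16 + 8 + 1 = 4697 (decimal)
Convert MMCLXIII (Roman numeral) → 1000 + 1000 + 100 + 50 + 10 + 1 + 1 + 1 = 2163 (decimal)
Compute 4697 - 2163 = 2534
2534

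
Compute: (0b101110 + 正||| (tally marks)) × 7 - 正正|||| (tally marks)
Convert 0b101110 (binary) → 32 + 8 + 4 + 2 = 46 (decimal)
Convert 正||| (tally marks) → 5 + 3 = 8 (decimal)
Convert 正正|||| (tally marks) → 5 + 5 + 4 = 14 (decimal)
Expression in decimal: (46 + 8) × 7 - 14
Parentheses first: 46 + 8 = 54
Multiply: 54 × 7 = 378
Subtract: 378 - 14 = 364
364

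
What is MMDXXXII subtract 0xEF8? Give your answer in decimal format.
Convert MMDXXXII (Roman numeral) → 1000 + 1000 + 500 + 10 + 10 + 10 + 1 + 1 = 2532 (decimal)
Convert 0xEF8 (hexadecimal) → 14×256 + 15×16 + 8 = 3832 (decimal)
Compute 2532 - 3832 = -1300
-1300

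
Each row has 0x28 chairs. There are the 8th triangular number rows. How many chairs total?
Convert 0x28 (hexadecimal) → 2×16 + 8 = 40 (decimal)
Convert the 8th triangular number (triangular index) → 8×9/2 = 36 (decimal)
Compute 40 × 36 = 1440
1440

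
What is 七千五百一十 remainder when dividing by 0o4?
Convert 七千五百一十 (Chinese numeral) → 7×1000 + 5×100 + 1×10 = 7510 (decimal)
Convert 0o4 (octal) → 4 (decimal)
Compute 7510 mod 4 = 2
2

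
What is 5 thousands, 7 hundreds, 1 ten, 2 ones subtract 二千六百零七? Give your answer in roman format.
Convert 5 thousands, 7 hundreds, 1 ten, 2 ones (place-value notation) → 5×1000 + 7×100 + 1×10 + 2 = 5712 (decimal)
Convert 二千六百零七 (Chinese numeral) → 2×1000 + 6×100 + 7 = 2607 (decimal)
Compute 5712 - 2607 = 3105
Convert 3105 (decimal) → 3105 = 1000 + 1000 + 1000 + 100 + 5 → MMMCV (Roman numeral)
MMMCV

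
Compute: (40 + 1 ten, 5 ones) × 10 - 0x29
Convert 1 ten, 5 ones (place-value notation) → 1×10 + 5 = 15 (decimal)
Convert 0x29 (hexadecimal) → 2×16 + 9 = 41 (decimal)
Expression in decimal: (40 + 15) × 10 - 41
Parentheses first: 40 + 15 = 55
Multiply: 55 × 10 = 550
Subtract: 550 - 41 = 509
509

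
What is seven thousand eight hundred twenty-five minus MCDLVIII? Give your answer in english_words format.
Convert seven thousand eight hundred twenty-five (English words) → 7×1000 + 8×100 + 25 = 7825 (decimal)
Convert MCDLVIII (Roman numeral) → 1000 + 400 + 50 + 5 + 1 + 1 + 1 = 1458 (decimal)
Compute 7825 - 1458 = 6367
Convert 6367 (decimal) → 6367 = 6×1000 + 3×100 + 67 → six thousand three hundred sixty-seven (English words)
six thousand three hundred sixty-seven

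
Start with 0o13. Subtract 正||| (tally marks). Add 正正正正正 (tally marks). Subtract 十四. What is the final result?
Convert 0o13 (octal) → 1×8 + 3 = 11 (decimal)
Start: 11
Convert 正||| (tally marks) → 5 + 3 = 8 (decimal)
11 - 8 = 3
Convert 正正正正正 (tally marks) → 5 + 5 + 5 + 5 + 5 = 25 (decimal)
3 + 25 = 28
Convert 十四 (Chinese numeral) → 1×10 + 4 = 14 (decimal)
28 - 14 = 14
14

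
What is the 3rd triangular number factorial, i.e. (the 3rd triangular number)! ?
Convert the 3rd triangular number (triangular index) → 3×4/2 = 6 (decimal)
Compute 6! = 720
720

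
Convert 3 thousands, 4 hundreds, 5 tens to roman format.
Convert 3 thousands, 4 hundreds, 5 tens (place-value notation) → 3×1000 + 4×100 + 5×10 = 3450 (decimal)
Convert 3450 (decimal) → 3450 = 1000 + 1000 + 1000 + 400 + 50 → MMMCDL (Roman numeral)
MMMCDL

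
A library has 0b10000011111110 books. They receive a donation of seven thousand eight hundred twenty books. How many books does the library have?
Convert 0b10000011111110 (binary) → 8192 + 128 + 64 + 32 + 16 + 8 + 4 + 2 = 8446 (decimal)
Convert seven thousand eight hundred twenty (English words) → 7×1000 + 8×100 + 20 = 7820 (decimal)
Compute 8446 + 7820 = 16266
16266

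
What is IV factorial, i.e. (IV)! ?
Convert IV (Roman numeral) → 4 (decimal)
Compute 4! = 24
24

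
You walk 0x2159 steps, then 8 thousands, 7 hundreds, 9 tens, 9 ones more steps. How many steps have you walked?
Convert 0x2159 (hexadecimal) → 2×4096 + 1×256 + 5×16 + 9 = 8537 (decimal)
Convert 8 thousands, 7 hundreds, 9 tens, 9 ones (place-value notation) → 8×1000 + 7×100 + 9×10 + 9 = 8799 (decimal)
Compute 8537 + 8799 = 17336
17336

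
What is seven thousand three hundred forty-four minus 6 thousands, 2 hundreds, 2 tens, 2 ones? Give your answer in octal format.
Convert seven thousand three hundred forty-four (English words) → 7×1000 + 3×100 + 44 = 7344 (decimal)
Convert 6 thousands, 2 hundreds, 2 tens, 2 ones (place-value notation) → 6×1000 + 2×100 + 2×10 + 2 = 6222 (decimal)
Compute 7344 - 6222 = 1122
Convert 1122 (decimal) → 1122 = 2×512 + 1×64 + 4×8 + 2 → 0o2142 (octal)
0o2142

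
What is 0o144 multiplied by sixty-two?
Convert 0o144 (octal) → 1×64 + 4×8 + 4 = 100 (decimal)
Convert sixty-two (English words) → 62 (decimal)
Compute 100 × 62 = 6200
6200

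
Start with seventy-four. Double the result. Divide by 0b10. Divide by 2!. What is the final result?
Convert seventy-four (English words) → 74 (decimal)
Start: 74
74 × 2 = 148
Convert 0b10 (binary) → 2 (decimal)
148 ÷ 2 = 74
Convert 2! (factorial) → 2 (decimal)
74 ÷ 2 = 37
37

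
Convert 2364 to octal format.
Convert 2364 (decimal) → 2364 = 4×512 + 4×64 + 7×8 + 4 → 0o4474 (octal)
0o4474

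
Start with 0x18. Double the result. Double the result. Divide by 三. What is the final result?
Convert 0x18 (hexadecimal) → 1×16 + 8 = 24 (decimal)
Start: 24
24 × 2 = 48
48 × 2 = 96
Convert 三 (Chinese numeral) → 3 (decimal)
96 ÷ 3 = 32
32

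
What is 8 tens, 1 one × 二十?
Convert 8 tens, 1 one (place-value notation) → 8×10 + 1 = 81 (decimal)
Convert 二十 (Chinese numeral) → 2×10 = 20 (decimal)
Compute 81 × 20 = 1620
1620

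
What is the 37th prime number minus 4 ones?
The 37th prime number = 157
Convert 4 ones (place-value notation) → 4 (decimal)
Compute 157 - 4 = 153
153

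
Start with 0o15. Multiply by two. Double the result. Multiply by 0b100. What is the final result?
Convert 0o15 (octal) → 1×8 + 5 = 13 (decimal)
Start: 13
Convert two (English words) → 2 (decimal)
13 × 2 = 26
26 × 2 = 52
Convert 0b100 (binary) → 4 (decimal)
52 × 4 = 208
208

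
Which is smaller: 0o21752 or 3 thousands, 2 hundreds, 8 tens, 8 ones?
Convert 0o21752 (octal) → 2×4096 + 1×512 + 7×64 + 5×8 + 2 = 9194 (decimal)
Convert 3 thousands, 2 hundreds, 8 tens, 8 ones (place-value notation) → 3×1000 + 2×100 + 8×10 + 8 = 3288 (decimal)
Compare 9194 vs 3288: smaller = 3288
3288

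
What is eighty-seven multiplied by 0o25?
Convert eighty-seven (English words) → 87 (decimal)
Convert 0o25 (octal) → 2×8 + 5 = 21 (decimal)
Compute 87 × 21 = 1827
1827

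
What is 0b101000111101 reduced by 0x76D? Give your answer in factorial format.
Convert 0b101000111101 (binary) → 2048 + 512 + 32 + 16 + 8 + 4 + 1 = 2621 (decimal)
Convert 0x76D (hexadecimal) → 7×256 + 6×16 + 13 = 1901 (decimal)
Compute 2621 - 1901 = 720
Convert 720 (decimal) → 6! (factorial)
6!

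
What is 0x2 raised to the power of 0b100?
Convert 0x2 (hexadecimal) → 2 (decimal)
Convert 0b100 (binary) → 4 (decimal)
Compute 2 ^ 4 = 16
16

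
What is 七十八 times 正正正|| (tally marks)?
Convert 七十八 (Chinese numeral) → 7×10 + 8 = 78 (decimal)
Convert 正正正|| (tally marks) → 5 + 5 + 5 + 2 = 17 (decimal)
Compute 78 × 17 = 1326
1326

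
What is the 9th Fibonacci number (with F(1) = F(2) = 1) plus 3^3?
The 9th Fibonacci number (with F(1) = F(2) = 1): 1, 1, 2, 3, 5, 8, 13, 21, 34 → 34
Convert 3^3 (power) → 27 (decimal)
Compute 34 + 27 = 61
61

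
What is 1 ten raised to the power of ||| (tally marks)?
Convert 1 ten (place-value notation) → 1×10 = 10 (decimal)
Convert ||| (tally marks) → 3 (decimal)
Compute 10 ^ 3 = 1000
1000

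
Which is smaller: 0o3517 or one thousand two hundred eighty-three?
Convert 0o3517 (octal) → 3×512 + 5×64 + 1×8 + 7 = 1871 (decimal)
Convert one thousand two hundred eighty-three (English words) → 1×1000 + 2×100 + 83 = 1283 (decimal)
Compare 1871 vs 1283: smaller = 1283
1283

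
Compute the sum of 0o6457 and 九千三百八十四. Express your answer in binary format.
Convert 0o6457 (octal) → 6×512 + 4×64 + 5×8 + 7 = 3375 (decimal)
Convert 九千三百八十四 (Chinese numeral) → 9×1000 + 3×100 + 8×10 + 4 = 9384 (decimal)
Compute 3375 + 9384 = 12759
Convert 12759 (decimal) → 12759 = 8192 + 4096 + 256 + 128 + 64 + 16 + 4 + 2 + 1 → 0b11000111010111 (binary)
0b11000111010111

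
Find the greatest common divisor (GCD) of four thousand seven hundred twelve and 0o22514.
Convert four thousand seven hundred twelve (English words) → 4×1000 + 7×100 + 12 = 4712 (decimal)
Convert 0o22514 (octal) → 2×4096 + 2×512 + 5×64 + 1×8 + 4 = 9548 (decimal)
Compute gcd(4712, 9548) = 124
124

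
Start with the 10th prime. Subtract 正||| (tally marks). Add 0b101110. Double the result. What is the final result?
Convert the 10th prime (prime index) → 29 (decimal)
Start: 29
Convert 正||| (tally marks) → 5 + 3 = 8 (decimal)
29 - 8 = 21
Convert 0b101110 (binary) → 32 + 8 + 4 + 2 = 46 (decimal)
21 + 46 = 67
67 × 2 = 134
134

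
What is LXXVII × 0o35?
Convert LXXVII (Roman numeral) → 50 + 10 + 10 + 5 + 1 + 1 = 77 (decimal)
Convert 0o35 (octal) → 3×8 + 5 = 29 (decimal)
Compute 77 × 29 = 2233
2233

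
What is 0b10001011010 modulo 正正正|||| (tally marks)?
Convert 0b10001011010 (binary) → 1024 + 64 + 16 + 8 + 2 = 1114 (decimal)
Convert 正正正|||| (tally marks) → 5 + 5 + 5 + 4 = 19 (decimal)
Compute 1114 mod 19 = 12
12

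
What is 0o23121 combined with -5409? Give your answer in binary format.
Convert 0o23121 (octal) → 2×4096 + 3×512 + 1×64 + 2×8 + 1 = 9809 (decimal)
Compute 9809 + -5409 = 4400
Convert 4400 (decimal) → 4400 = 4096 + 256 + 32 + 16 → 0b1000100110000 (binary)
0b1000100110000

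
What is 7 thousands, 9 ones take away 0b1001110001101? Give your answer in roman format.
Convert 7 thousands, 9 ones (place-value notation) → 7×1000 + 9 = 7009 (decimal)
Convert 0b1001110001101 (binary) → 4096 + 512 + 256 + 128 + 8 + 4 + 1 = 5005 (decimal)
Compute 7009 - 5005 = 2004
Convert 2004 (decimal) → 2004 = 1000 + 1000 + 4 → MMIV (Roman numeral)
MMIV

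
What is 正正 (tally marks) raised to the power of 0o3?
Convert 正正 (tally marks) → 5 + 5 = 10 (decimal)
Convert 0o3 (octal) → 3 (decimal)
Compute 10 ^ 3 = 1000
1000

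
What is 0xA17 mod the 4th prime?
Convert 0xA17 (hexadecimal) → 10×256 + 1×16 + 7 = 2583 (decimal)
Convert the 4th prime (prime index) → 7 (decimal)
Compute 2583 mod 7 = 0
0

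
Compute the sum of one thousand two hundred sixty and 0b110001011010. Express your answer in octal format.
Convert one thousand two hundred sixty (English words) → 1×1000 + 2×100 + 60 = 1260 (decimal)
Convert 0b110001011010 (binary) → 2048 + 1024 + 64 + 16 + 8 + 2 = 3162 (decimal)
Compute 1260 + 3162 = 4422
Convert 4422 (decimal) → 4422 = 1×4096 + 5×64 + 6 → 0o10506 (octal)
0o10506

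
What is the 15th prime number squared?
The 15th prime number = 47
Compute 47² = 47 × 47 = 2209
2209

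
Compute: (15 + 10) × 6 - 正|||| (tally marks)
Convert 正|||| (tally marks) → 5 + 4 = 9 (decimal)
Expression in decimal: (15 + 10) × 6 - 9
Parentheses first: 15 + 10 = 25
Multiply: 25 × 6 = 150
Subtract: 150 - 9 = 141
141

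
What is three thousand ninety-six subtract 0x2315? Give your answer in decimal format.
Convert three thousand ninety-six (English words) → 3×1000 + 96 = 3096 (decimal)
Convert 0x2315 (hexadecimal) → 2×4096 + 3×256 + 1×16 + 5 = 8981 (decimal)
Compute 3096 - 8981 = -5885
-5885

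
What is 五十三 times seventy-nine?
Convert 五十三 (Chinese numeral) → 5×10 + 3 = 53 (decimal)
Convert seventy-nine (English words) → 79 (decimal)
Compute 53 × 79 = 4187
4187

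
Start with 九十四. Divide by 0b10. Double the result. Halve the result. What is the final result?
Convert 九十四 (Chinese numeral) → 9×10 + 4 = 94 (decimal)
Start: 94
Convert 0b10 (binary) → 2 (decimal)
94 ÷ 2 = 47
47 × 2 = 94
94 ÷ 2 = 47
47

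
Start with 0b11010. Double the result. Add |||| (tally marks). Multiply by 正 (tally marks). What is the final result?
Convert 0b11010 (binary) → 16 + 8 + 2 = 26 (decimal)
Start: 26
26 × 2 = 52
Convert |||| (tally marks) → 4 (decimal)
52 + 4 = 56
Convert 正 (tally marks) → 5 (decimal)
56 × 5 = 280
280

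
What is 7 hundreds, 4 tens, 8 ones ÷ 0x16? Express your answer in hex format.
Convert 7 hundreds, 4 tens, 8 ones (place-value notation) → 7×100 + 4×10 + 8 = 748 (decimal)
Convert 0x16 (hexadecimal) → 1×16 + 6 = 22 (decimal)
Compute 748 ÷ 22 = 34
Convert 34 (decimal) → 34 = 2×16 + 2 → 0x22 (hexadecimal)
0x22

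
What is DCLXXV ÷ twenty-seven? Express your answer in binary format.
Convert DCLXXV (Roman numeral) → 500 + 100 + 50 + 10 + 10 + 5 = 675 (decimal)
Convert twenty-seven (English words) → 27 (decimal)
Compute 675 ÷ 27 = 25
Convert 25 (decimal) → 25 = 16 + 8 + 1 → 0b11001 (binary)
0b11001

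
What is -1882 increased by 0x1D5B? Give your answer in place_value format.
Convert 0x1D5B (hexadecimal) → 1×4096 + 13×256 + 5×16 + 11 = 7515 (decimal)
Compute -1882 + 7515 = 5633
Convert 5633 (decimal) → 5633 = 5×1000 + 6×100 + 3×10 + 3 → 5 thousands, 6 hundreds, 3 tens, 3 ones (place-value notation)
5 thousands, 6 hundreds, 3 tens, 3 ones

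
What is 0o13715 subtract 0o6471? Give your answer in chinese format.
Convert 0o13715 (octal) → 1×4096 + 3×512 + 7×64 + 1×8 + 5 = 6093 (decimal)
Convert 0o6471 (octal) → 6×512 + 4×64 + 7×8 + 1 = 3385 (decimal)
Compute 6093 - 3385 = 2708
Convert 2708 (decimal) → 2708 = 2×1000 + 7×100 + 8 → 二千七百零八 (Chinese numeral)
二千七百零八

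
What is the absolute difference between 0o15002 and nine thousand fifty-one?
Convert 0o15002 (octal) → 1×4096 + 5×512 + 2 = 6658 (decimal)
Convert nine thousand fifty-one (English words) → 9×1000 + 51 = 9051 (decimal)
Compute |6658 - 9051| = 2393
2393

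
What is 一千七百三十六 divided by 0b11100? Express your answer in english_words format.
Convert 一千七百三十六 (Chinese numeral) → 1×1000 + 7×100 + 3×10 + 6 = 1736 (decimal)
Convert 0b11100 (binary) → 16 + 8 + 4 = 28 (decimal)
Compute 1736 ÷ 28 = 62
Convert 62 (decimal) → sixty-two (English words)
sixty-two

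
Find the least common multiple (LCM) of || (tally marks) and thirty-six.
Convert || (tally marks) → 2 (decimal)
Convert thirty-six (English words) → 36 (decimal)
Compute lcm(2, 36) = 36
36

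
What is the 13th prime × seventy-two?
Convert the 13th prime (prime index) → 41 (decimal)
Convert seventy-two (English words) → 72 (decimal)
Compute 41 × 72 = 2952
2952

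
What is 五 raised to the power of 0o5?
Convert 五 (Chinese numeral) → 5 (decimal)
Convert 0o5 (octal) → 5 (decimal)
Compute 5 ^ 5 = 3125
3125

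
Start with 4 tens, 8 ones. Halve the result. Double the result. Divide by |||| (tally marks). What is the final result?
Convert 4 tens, 8 ones (place-value notation) → 4×10 + 8 = 48 (decimal)
Start: 48
48 ÷ 2 = 24
24 × 2 = 48
Convert |||| (tally marks) → 4 (decimal)
48 ÷ 4 = 12
12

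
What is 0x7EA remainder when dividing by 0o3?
Convert 0x7EA (hexadecimal) → 7×256 + 14×16 + 10 = 2026 (decimal)
Convert 0o3 (octal) → 3 (decimal)
Compute 2026 mod 3 = 1
1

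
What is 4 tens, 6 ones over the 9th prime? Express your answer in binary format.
Convert 4 tens, 6 ones (place-value notation) → 4×10 + 6 = 46 (decimal)
Convert the 9th prime (prime index) → 23 (decimal)
Compute 46 ÷ 23 = 2
Convert 2 (decimal) → 0b10 (binary)
0b10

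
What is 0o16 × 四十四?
Convert 0o16 (octal) → 1×8 + 6 = 14 (decimal)
Convert 四十四 (Chinese numeral) → 4×10 + 4 = 44 (decimal)
Compute 14 × 44 = 616
616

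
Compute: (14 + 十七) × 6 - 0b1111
Convert 十七 (Chinese numeral) → 1×10 + 7 = 17 (decimal)
Convert 0b1111 (binary) → 8 + 4 + 2 + 1 = 15 (decimal)
Expression in decimal: (14 + 17) × 6 - 15
Parentheses first: 14 + 17 = 31
Multiply: 31 × 6 = 186
Subtract: 186 - 15 = 171
171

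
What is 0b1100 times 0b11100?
Convert 0b1100 (binary) → 8 + 4 = 12 (decimal)
Convert 0b11100 (binary) → 16 + 8 + 4 = 28 (decimal)
Compute 12 × 28 = 336
336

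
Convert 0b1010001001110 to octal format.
Convert 0b1010001001110 (binary) → 4096 + 1024 + 64 + 8 + 4 + 2 = 5198 (decimal)
Convert 5198 (decimal) → 5198 = 1×4096 + 2×512 + 1×64 + 1×8 + 6 → 0o12116 (octal)
0o12116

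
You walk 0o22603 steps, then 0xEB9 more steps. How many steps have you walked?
Convert 0o22603 (octal) → 2×4096 + 2×512 + 6×64 + 3 = 9603 (decimal)
Convert 0xEB9 (hexadecimal) → 14×256 + 11×16 + 9 = 3769 (decimal)
Compute 9603 + 3769 = 13372
13372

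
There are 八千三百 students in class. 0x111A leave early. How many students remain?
Convert 八千三百 (Chinese numeral) → 8×1000 + 3×100 = 8300 (decimal)
Convert 0x111A (hexadecimal) → 1×4096 + 1×256 + 1×16 + 10 = 4378 (decimal)
Compute 8300 - 4378 = 3922
3922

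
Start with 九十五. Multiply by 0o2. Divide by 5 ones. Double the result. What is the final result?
Convert 九十五 (Chinese numeral) → 9×10 + 5 = 95 (decimal)
Start: 95
Convert 0o2 (octal) → 2 (decimal)
95 × 2 = 190
Convert 5 ones (place-value notation) → 5 (decimal)
190 ÷ 5 = 38
38 × 2 = 76
76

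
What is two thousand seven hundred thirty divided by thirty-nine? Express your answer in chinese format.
Convert two thousand seven hundred thirty (English words) → 2×1000 + 7×100 + 30 = 2730 (decimal)
Convert thirty-nine (English words) → 39 (decimal)
Compute 2730 ÷ 39 = 70
Convert 70 (decimal) → 70 = 7×10 → 七十 (Chinese numeral)
七十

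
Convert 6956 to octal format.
Convert 6956 (decimal) → 6956 = 1×4096 + 5×512 + 4×64 + 5×8 + 4 → 0o15454 (octal)
0o15454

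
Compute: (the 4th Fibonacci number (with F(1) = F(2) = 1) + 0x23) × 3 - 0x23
Convert the 4th Fibonacci number (with F(1) = F(2) = 1) (Fibonacci index) → 1, 1, 2, 3 → 3 (decimal)
Convert 0x23 (hexadecimal) → 2×16 + 3 = 35 (decimal)
Convert 0x23 (hexadecimal) → 2×16 + 3 = 35 (decimal)
Expression in decimal: (3 + 35) × 3 - 35
Parentheses first: 3 + 35 = 38
Multiply: 38 × 3 = 114
Subtract: 114 - 35 = 79
79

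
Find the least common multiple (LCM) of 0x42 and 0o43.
Convert 0x42 (hexadecimal) → 4×16 + 2 = 66 (decimal)
Convert 0o43 (octal) → 4×8 + 3 = 35 (decimal)
Compute lcm(66, 35) = 2310
2310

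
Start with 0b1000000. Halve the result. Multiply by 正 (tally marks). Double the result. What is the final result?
Convert 0b1000000 (binary) → 64 (decimal)
Start: 64
64 ÷ 2 = 32
Convert 正 (tally marks) → 5 (decimal)
32 × 5 = 160
160 × 2 = 320
320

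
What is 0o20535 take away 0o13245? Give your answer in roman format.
Convert 0o20535 (octal) → 2×4096 + 5×64 + 3×8 + 5 = 8541 (decimal)
Convert 0o13245 (octal) → 1×4096 + 3×512 + 2×64 + 4×8 + 5 = 5797 (decimal)
Compute 8541 - 5797 = 2744
Convert 2744 (decimal) → 2744 = 1000 + 1000 + 500 + 100 + 100 + 40 + 4 → MMDCCXLIV (Roman numeral)
MMDCCXLIV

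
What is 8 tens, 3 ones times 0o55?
Convert 8 tens, 3 ones (place-value notation) → 8×10 + 3 = 83 (decimal)
Convert 0o55 (octal) → 5×8 + 5 = 45 (decimal)
Compute 83 × 45 = 3735
3735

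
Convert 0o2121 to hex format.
Convert 0o2121 (octal) → 2×512 + 1×64 + 2×8 + 1 = 1105 (decimal)
Convert 1105 (decimal) → 1105 = 4×256 + 5×16 + 1 → 0x451 (hexadecimal)
0x451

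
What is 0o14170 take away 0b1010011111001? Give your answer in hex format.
Convert 0o14170 (octal) → 1×4096 + 4×512 + 1×64 + 7×8 = 6264 (decimal)
Convert 0b1010011111001 (binary) → 4096 + 1024 + 128 + 64 + 32 + 16 + 8 + 1 = 5369 (decimal)
Compute 6264 - 5369 = 895
Convert 895 (decimal) → 895 = 3×256 + 7×16 + 15 → 0x37F (hexadecimal)
0x37F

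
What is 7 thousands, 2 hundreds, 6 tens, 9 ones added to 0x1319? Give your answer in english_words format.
Convert 7 thousands, 2 hundreds, 6 tens, 9 ones (place-value notation) → 7×1000 + 2×100 + 6×10 + 9 = 7269 (decimal)
Convert 0x1319 (hexadecimal) → 1×4096 + 3×256 + 1×16 + 9 = 4889 (decimal)
Compute 7269 + 4889 = 12158
Convert 12158 (decimal) → 12158 = 12×1000 + 1×100 + 58 → twelve thousand one hundred fifty-eight (English words)
twelve thousand one hundred fifty-eight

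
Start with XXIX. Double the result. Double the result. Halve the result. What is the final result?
Convert XXIX (Roman numeral) → 10 + 10 + 9 = 29 (decimal)
Start: 29
29 × 2 = 58
58 × 2 = 116
116 ÷ 2 = 58
58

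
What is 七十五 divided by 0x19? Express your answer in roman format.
Convert 七十五 (Chinese numeral) → 7×10 + 5 = 75 (decimal)
Convert 0x19 (hexadecimal) → 1×16 + 9 = 25 (decimal)
Compute 75 ÷ 25 = 3
Convert 3 (decimal) → 3 = 1 + 1 + 1 → III (Roman numeral)
III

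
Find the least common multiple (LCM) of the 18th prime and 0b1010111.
Convert the 18th prime (prime index) → 61 (decimal)
Convert 0b1010111 (binary) → 64 + 16 + 4 + 2 + 1 = 87 (decimal)
Compute lcm(61, 87) = 5307
5307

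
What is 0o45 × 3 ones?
Convert 0o45 (octal) → 4×8 + 5 = 37 (decimal)
Convert 3 ones (place-value notation) → 3 (decimal)
Compute 37 × 3 = 111
111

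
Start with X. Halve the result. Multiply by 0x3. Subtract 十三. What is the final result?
Convert X (Roman numeral) → 10 (decimal)
Start: 10
10 ÷ 2 = 5
Convert 0x3 (hexadecimal) → 3 (decimal)
5 × 3 = 15
Convert 十三 (Chinese numeral) → 1×10 + 3 = 13 (decimal)
15 - 13 = 2
2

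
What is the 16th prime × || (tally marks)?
Convert the 16th prime (prime index) → 53 (decimal)
Convert || (tally marks) → 2 (decimal)
Compute 53 × 2 = 106
106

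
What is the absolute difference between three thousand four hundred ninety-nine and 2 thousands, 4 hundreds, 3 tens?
Convert three thousand four hundred ninety-nine (English words) → 3×1000 + 4×100 + 99 = 3499 (decimal)
Convert 2 thousands, 4 hundreds, 3 tens (place-value notation) → 2×1000 + 4×100 + 3×10 = 2430 (decimal)
Compute |3499 - 2430| = 1069
1069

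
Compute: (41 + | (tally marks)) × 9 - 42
Convert | (tally marks) → 1 (decimal)
Expression in decimal: (41 + 1) × 9 - 42
Parentheses first: 41 + 1 = 42
Multiply: 42 × 9 = 378
Subtract: 378 - 42 = 336
336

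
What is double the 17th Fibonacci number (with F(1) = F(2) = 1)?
The 17th Fibonacci number (with F(1) = F(2) = 1) = 1597
Compute 1597 × 2 = 3194
3194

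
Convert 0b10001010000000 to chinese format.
Convert 0b10001010000000 (binary) → 8192 + 512 + 128 = 8832 (decimal)
Convert 8832 (decimal) → 8832 = 8×1000 + 8×100 + 3×10 + 2 → 八千八百三十二 (Chinese numeral)
八千八百三十二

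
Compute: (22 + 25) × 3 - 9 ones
Convert 9 ones (place-value notation) → 9 (decimal)
Expression in decimal: (22 + 25) × 3 - 9
Parentheses first: 22 + 25 = 47
Multiply: 47 × 3 = 141
Subtract: 141 - 9 = 132
132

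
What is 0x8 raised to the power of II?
Convert 0x8 (hexadecimal) → 8 (decimal)
Convert II (Roman numeral) → 1 + 1 = 2 (decimal)
Compute 8 ^ 2 = 64
64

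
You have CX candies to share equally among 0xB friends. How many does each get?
Convert CX (Roman numeral) → 100 + 10 = 110 (decimal)
Convert 0xB (hexadecimal) → 11 (decimal)
Compute 110 ÷ 11 = 10
10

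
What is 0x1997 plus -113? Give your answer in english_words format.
Convert 0x1997 (hexadecimal) → 1×4096 + 9×256 + 9×16 + 7 = 6551 (decimal)
Compute 6551 + -113 = 6438
Convert 6438 (decimal) → 6438 = 6×1000 + 4×100 + 38 → six thousand four hundred thirty-eight (English words)
six thousand four hundred thirty-eight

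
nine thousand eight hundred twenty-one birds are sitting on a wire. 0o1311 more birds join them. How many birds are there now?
Convert nine thousand eight hundred twenty-one (English words) → 9×1000 + 8×100 + 21 = 9821 (decimal)
Convert 0o1311 (octal) → 1×512 + 3×64 + 1×8 + 1 = 713 (decimal)
Compute 9821 + 713 = 10534
10534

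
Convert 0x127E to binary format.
Convert 0x127E (hexadecimal) → 1×4096 + 2×256 + 7×16 + 14 = 4734 (decimal)
Convert 4734 (decimal) → 4734 = 4096 + 512 + 64 + 32 + 16 + 8 + 4 + 2 → 0b1001001111110 (binary)
0b1001001111110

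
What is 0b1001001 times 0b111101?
Convert 0b1001001 (binary) → 64 + 8 + 1 = 73 (decimal)
Convert 0b111101 (binary) → 32 + 16 + 8 + 4 + 1 = 61 (decimal)
Compute 73 × 61 = 4453
4453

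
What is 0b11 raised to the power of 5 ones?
Convert 0b11 (binary) → 2 + 1 = 3 (decimal)
Convert 5 ones (place-value notation) → 5 (decimal)
Compute 3 ^ 5 = 243
243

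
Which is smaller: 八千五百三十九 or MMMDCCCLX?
Convert 八千五百三十九 (Chinese numeral) → 8×1000 + 5×100 + 3×10 + 9 = 8539 (decimal)
Convert MMMDCCCLX (Roman numeral) → 1000 + 1000 + 1000 + 500 + 100 + 100 + 100 + 50 + 10 = 3860 (decimal)
Compare 8539 vs 3860: smaller = 3860
3860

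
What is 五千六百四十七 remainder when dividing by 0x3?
Convert 五千六百四十七 (Chinese numeral) → 5×1000 + 6×100 + 4×10 + 7 = 5647 (decimal)
Convert 0x3 (hexadecimal) → 3 (decimal)
Compute 5647 mod 3 = 1
1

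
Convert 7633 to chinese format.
Convert 7633 (decimal) → 7633 = 7×1000 + 6×100 + 3×10 + 3 → 七千六百三十三 (Chinese numeral)
七千六百三十三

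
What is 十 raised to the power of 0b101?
Convert 十 (Chinese numeral) → 1×10 = 10 (decimal)
Convert 0b101 (binary) → 4 + 1 = 5 (decimal)
Compute 10 ^ 5 = 100000
100000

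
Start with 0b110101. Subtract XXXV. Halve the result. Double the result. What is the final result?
Convert 0b110101 (binary) → 32 + 16 + 4 + 1 = 53 (decimal)
Start: 53
Convert XXXV (Roman numeral) → 10 + 10 + 10 + 5 = 35 (decimal)
53 - 35 = 18
18 ÷ 2 = 9
9 × 2 = 18
18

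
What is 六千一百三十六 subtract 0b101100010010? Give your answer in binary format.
Convert 六千一百三十六 (Chinese numeral) → 6×1000 + 1×100 + 3×10 + 6 = 6136 (decimal)
Convert 0b101100010010 (binary) → 2048 + 512 + 256 + 16 + 2 = 2834 (decimal)
Compute 6136 - 2834 = 3302
Convert 3302 (decimal) → 3302 = 2048 + 1024 + 128 + 64 + 32 + 4 + 2 → 0b110011100110 (binary)
0b110011100110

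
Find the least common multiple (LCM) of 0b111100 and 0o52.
Convert 0b111100 (binary) → 32 + 16 + 8 + 4 = 60 (decimal)
Convert 0o52 (octal) → 5×8 + 2 = 42 (decimal)
Compute lcm(60, 42) = 420
420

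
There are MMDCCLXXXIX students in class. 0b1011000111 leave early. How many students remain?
Convert MMDCCLXXXIX (Roman numeral) → 1000 + 1000 + 500 + 100 + 100 + 50 + 10 + 10 + 10 + 9 = 2789 (decimal)
Convert 0b1011000111 (binary) → 512 + 128 + 64 + 4 + 2 + 1 = 711 (decimal)
Compute 2789 - 711 = 2078
2078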